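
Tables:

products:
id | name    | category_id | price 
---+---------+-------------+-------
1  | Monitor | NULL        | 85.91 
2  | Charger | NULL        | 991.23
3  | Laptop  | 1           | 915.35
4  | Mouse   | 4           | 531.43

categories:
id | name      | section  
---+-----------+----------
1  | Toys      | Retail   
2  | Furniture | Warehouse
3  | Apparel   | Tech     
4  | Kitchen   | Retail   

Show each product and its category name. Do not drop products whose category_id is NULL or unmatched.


LEFT JOIN keeps every row from products (the left table); where category_id has no match in categories, the category columns become NULL. Walk through each product:
  - product 1 (Monitor): category_id=NULL, no match -> kept with NULL
  - product 2 (Charger): category_id=NULL, no match -> kept with NULL
  - product 3 (Laptop): category_id=1 -> matches Toys
  - product 4 (Mouse): category_id=4 -> matches Kitchen
All 4 rows appear; 2 have NULL category.

SQL:
SELECT a.name, b.name AS category
FROM products a
LEFT JOIN categories b ON a.category_id = b.id

Result:
name    | category
--------+---------
Monitor | NULL    
Charger | NULL    
Laptop  | Toys    
Mouse   | Kitchen 


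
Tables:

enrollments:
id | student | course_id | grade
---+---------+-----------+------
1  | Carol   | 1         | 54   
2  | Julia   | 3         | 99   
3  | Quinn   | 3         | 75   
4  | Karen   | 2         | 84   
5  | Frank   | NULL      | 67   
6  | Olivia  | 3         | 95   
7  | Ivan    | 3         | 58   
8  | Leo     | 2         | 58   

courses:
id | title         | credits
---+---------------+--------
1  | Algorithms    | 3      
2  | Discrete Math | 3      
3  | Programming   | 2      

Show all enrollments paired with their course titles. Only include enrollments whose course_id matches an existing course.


INNER JOIN keeps only enrollments rows whose course_id matches an id in courses. Walk through each enrollment:
  - enrollment 1 (Carol): course_id=1 -> matches Algorithms
  - enrollment 2 (Julia): course_id=3 -> matches Programming
  - enrollment 3 (Quinn): course_id=3 -> matches Programming
  - enrollment 4 (Karen): course_id=2 -> matches Discrete Math
  - enrollment 5 (Frank): course_id=NULL, no match -> dropped
  - enrollment 6 (Olivia): course_id=3 -> matches Programming
  - enrollment 7 (Ivan): course_id=3 -> matches Programming
  - enrollment 8 (Leo): course_id=2 -> matches Discrete Math
So 1 of 8 rows is dropped.

SQL:
SELECT a.student, b.title AS course
FROM enrollments a
INNER JOIN courses b ON a.course_id = b.id

Result:
student | course       
--------+--------------
Carol   | Algorithms   
Julia   | Programming  
Quinn   | Programming  
Karen   | Discrete Math
Olivia  | Programming  
Ivan    | Programming  
Leo     | Discrete Math


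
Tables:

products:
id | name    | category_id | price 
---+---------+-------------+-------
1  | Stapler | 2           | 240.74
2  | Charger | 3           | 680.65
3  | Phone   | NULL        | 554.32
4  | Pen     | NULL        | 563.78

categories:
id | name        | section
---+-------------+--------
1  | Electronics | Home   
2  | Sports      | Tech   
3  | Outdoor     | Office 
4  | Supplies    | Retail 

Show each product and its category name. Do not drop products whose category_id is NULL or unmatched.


LEFT JOIN keeps every row from products (the left table); where category_id has no match in categories, the category columns become NULL. Walk through each product:
  - product 1 (Stapler): category_id=2 -> matches Sports
  - product 2 (Charger): category_id=3 -> matches Outdoor
  - product 3 (Phone): category_id=NULL, no match -> kept with NULL
  - product 4 (Pen): category_id=NULL, no match -> kept with NULL
All 4 rows appear; 2 have NULL category.

SQL:
SELECT a.name, b.name AS category
FROM products a
LEFT JOIN categories b ON a.category_id = b.id

Result:
name    | category
--------+---------
Stapler | Sports  
Charger | Outdoor 
Phone   | NULL    
Pen     | NULL    


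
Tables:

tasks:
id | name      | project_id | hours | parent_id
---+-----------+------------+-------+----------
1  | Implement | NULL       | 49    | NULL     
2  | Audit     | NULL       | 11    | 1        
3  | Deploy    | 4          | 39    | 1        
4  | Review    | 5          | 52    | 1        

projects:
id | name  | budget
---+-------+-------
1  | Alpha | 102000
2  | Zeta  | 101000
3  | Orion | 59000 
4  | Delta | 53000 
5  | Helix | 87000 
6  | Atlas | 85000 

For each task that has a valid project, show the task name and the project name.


INNER JOIN keeps only tasks rows whose project_id matches an id in projects. Walk through each task:
  - task 1 (Implement): project_id=NULL, no match -> dropped
  - task 2 (Audit): project_id=NULL, no match -> dropped
  - task 3 (Deploy): project_id=4 -> matches Delta
  - task 4 (Review): project_id=5 -> matches Helix
So 2 of 4 rows are dropped.

SQL:
SELECT a.name, b.name AS project
FROM tasks a
INNER JOIN projects b ON a.project_id = b.id

Result:
name   | project
-------+--------
Deploy | Delta  
Review | Helix  


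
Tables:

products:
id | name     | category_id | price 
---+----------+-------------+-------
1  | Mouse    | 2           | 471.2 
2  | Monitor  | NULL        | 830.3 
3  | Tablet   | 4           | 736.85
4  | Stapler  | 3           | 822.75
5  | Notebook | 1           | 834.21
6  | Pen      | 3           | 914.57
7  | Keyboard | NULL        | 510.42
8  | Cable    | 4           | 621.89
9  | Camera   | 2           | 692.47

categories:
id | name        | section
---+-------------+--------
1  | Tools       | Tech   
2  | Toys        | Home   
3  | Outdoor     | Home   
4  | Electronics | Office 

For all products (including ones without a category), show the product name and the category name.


LEFT JOIN keeps every row from products (the left table); where category_id has no match in categories, the category columns become NULL. Walk through each product:
  - product 1 (Mouse): category_id=2 -> matches Toys
  - product 2 (Monitor): category_id=NULL, no match -> kept with NULL
  - product 3 (Tablet): category_id=4 -> matches Electronics
  - product 4 (Stapler): category_id=3 -> matches Outdoor
  - product 5 (Notebook): category_id=1 -> matches Tools
  - product 6 (Pen): category_id=3 -> matches Outdoor
  - product 7 (Keyboard): category_id=NULL, no match -> kept with NULL
  - product 8 (Cable): category_id=4 -> matches Electronics
  - product 9 (Camera): category_id=2 -> matches Toys
All 9 rows appear; 2 have NULL category.

SQL:
SELECT a.name, b.name AS category
FROM products a
LEFT JOIN categories b ON a.category_id = b.id

Result:
name     | category   
---------+------------
Mouse    | Toys       
Monitor  | NULL       
Tablet   | Electronics
Stapler  | Outdoor    
Notebook | Tools      
Pen      | Outdoor    
Keyboard | NULL       
Cable    | Electronics
Camera   | Toys       


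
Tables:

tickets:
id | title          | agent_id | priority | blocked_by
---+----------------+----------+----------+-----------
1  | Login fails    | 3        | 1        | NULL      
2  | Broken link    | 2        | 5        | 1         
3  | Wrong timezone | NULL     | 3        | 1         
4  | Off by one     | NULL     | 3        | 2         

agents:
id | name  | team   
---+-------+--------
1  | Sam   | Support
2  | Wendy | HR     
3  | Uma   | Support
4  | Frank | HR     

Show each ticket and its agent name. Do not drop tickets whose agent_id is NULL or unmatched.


LEFT JOIN keeps every row from tickets (the left table); where agent_id has no match in agents, the agent columns become NULL. Walk through each ticket:
  - ticket 1 (Login fails): agent_id=3 -> matches Uma
  - ticket 2 (Broken link): agent_id=2 -> matches Wendy
  - ticket 3 (Wrong timezone): agent_id=NULL, no match -> kept with NULL
  - ticket 4 (Off by one): agent_id=NULL, no match -> kept with NULL
All 4 rows appear; 2 have NULL agent.

SQL:
SELECT a.title, b.name AS agent
FROM tickets a
LEFT JOIN agents b ON a.agent_id = b.id

Result:
title          | agent
---------------+------
Login fails    | Uma  
Broken link    | Wendy
Wrong timezone | NULL 
Off by one     | NULL 


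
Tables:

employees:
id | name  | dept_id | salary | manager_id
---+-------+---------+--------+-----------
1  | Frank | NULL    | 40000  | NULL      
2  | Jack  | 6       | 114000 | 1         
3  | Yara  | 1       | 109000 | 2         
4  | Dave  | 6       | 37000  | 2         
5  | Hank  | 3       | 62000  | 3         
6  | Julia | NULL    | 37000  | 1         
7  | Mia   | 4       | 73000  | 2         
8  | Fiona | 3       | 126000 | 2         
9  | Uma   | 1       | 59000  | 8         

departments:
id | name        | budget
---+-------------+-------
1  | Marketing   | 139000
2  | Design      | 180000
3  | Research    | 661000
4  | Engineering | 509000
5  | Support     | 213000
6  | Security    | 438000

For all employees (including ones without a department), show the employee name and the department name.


LEFT JOIN keeps every row from employees (the left table); where dept_id has no match in departments, the department columns become NULL. Walk through each employee:
  - employee 1 (Frank): dept_id=NULL, no match -> kept with NULL
  - employee 2 (Jack): dept_id=6 -> matches Security
  - employee 3 (Yara): dept_id=1 -> matches Marketing
  - employee 4 (Dave): dept_id=6 -> matches Security
  - employee 5 (Hank): dept_id=3 -> matches Research
  - employee 6 (Julia): dept_id=NULL, no match -> kept with NULL
  - employee 7 (Mia): dept_id=4 -> matches Engineering
  - employee 8 (Fiona): dept_id=3 -> matches Research
  - employee 9 (Uma): dept_id=1 -> matches Marketing
All 9 rows appear; 2 have NULL department.

SQL:
SELECT a.name, b.name AS department
FROM employees a
LEFT JOIN departments b ON a.dept_id = b.id

Result:
name  | department 
------+------------
Frank | NULL       
Jack  | Security   
Yara  | Marketing  
Dave  | Security   
Hank  | Research   
Julia | NULL       
Mia   | Engineering
Fiona | Research   
Uma   | Marketing  


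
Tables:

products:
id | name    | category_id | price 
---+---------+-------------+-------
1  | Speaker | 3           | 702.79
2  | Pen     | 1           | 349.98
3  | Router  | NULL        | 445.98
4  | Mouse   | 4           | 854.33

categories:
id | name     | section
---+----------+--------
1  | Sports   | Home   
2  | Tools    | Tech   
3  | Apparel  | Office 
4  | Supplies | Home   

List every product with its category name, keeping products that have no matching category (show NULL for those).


LEFT JOIN keeps every row from products (the left table); where category_id has no match in categories, the category columns become NULL. Walk through each product:
  - product 1 (Speaker): category_id=3 -> matches Apparel
  - product 2 (Pen): category_id=1 -> matches Sports
  - product 3 (Router): category_id=NULL, no match -> kept with NULL
  - product 4 (Mouse): category_id=4 -> matches Supplies
All 4 rows appear; 1 has NULL category.

SQL:
SELECT a.name, b.name AS category
FROM products a
LEFT JOIN categories b ON a.category_id = b.id

Result:
name    | category
--------+---------
Speaker | Apparel 
Pen     | Sports  
Router  | NULL    
Mouse   | Supplies


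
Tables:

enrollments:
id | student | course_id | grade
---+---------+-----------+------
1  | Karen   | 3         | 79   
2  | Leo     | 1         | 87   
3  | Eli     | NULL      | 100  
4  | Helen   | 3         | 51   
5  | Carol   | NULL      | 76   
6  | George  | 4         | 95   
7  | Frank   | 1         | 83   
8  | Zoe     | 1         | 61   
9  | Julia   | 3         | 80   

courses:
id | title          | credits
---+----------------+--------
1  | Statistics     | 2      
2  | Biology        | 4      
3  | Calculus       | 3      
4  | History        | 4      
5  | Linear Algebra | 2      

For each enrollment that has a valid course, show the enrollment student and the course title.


INNER JOIN keeps only enrollments rows whose course_id matches an id in courses. Walk through each enrollment:
  - enrollment 1 (Karen): course_id=3 -> matches Calculus
  - enrollment 2 (Leo): course_id=1 -> matches Statistics
  - enrollment 3 (Eli): course_id=NULL, no match -> dropped
  - enrollment 4 (Helen): course_id=3 -> matches Calculus
  - enrollment 5 (Carol): course_id=NULL, no match -> dropped
  - enrollment 6 (George): course_id=4 -> matches History
  - enrollment 7 (Frank): course_id=1 -> matches Statistics
  - enrollment 8 (Zoe): course_id=1 -> matches Statistics
  - enrollment 9 (Julia): course_id=3 -> matches Calculus
So 2 of 9 rows are dropped.

SQL:
SELECT a.student, b.title AS course
FROM enrollments a
INNER JOIN courses b ON a.course_id = b.id

Result:
student | course    
--------+-----------
Karen   | Calculus  
Leo     | Statistics
Helen   | Calculus  
George  | History   
Frank   | Statistics
Zoe     | Statistics
Julia   | Calculus  


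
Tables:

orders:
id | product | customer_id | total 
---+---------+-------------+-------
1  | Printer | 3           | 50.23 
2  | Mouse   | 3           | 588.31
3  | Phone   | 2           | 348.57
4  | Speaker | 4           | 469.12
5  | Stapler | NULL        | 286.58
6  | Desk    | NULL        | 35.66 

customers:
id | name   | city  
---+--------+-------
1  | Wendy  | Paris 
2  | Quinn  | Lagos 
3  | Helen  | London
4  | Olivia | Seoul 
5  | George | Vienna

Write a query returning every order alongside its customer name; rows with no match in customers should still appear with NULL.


LEFT JOIN keeps every row from orders (the left table); where customer_id has no match in customers, the customer columns become NULL. Walk through each order:
  - order 1 (Printer): customer_id=3 -> matches Helen
  - order 2 (Mouse): customer_id=3 -> matches Helen
  - order 3 (Phone): customer_id=2 -> matches Quinn
  - order 4 (Speaker): customer_id=4 -> matches Olivia
  - order 5 (Stapler): customer_id=NULL, no match -> kept with NULL
  - order 6 (Desk): customer_id=NULL, no match -> kept with NULL
All 6 rows appear; 2 have NULL customer.

SQL:
SELECT a.product, b.name AS customer
FROM orders a
LEFT JOIN customers b ON a.customer_id = b.id

Result:
product | customer
--------+---------
Printer | Helen   
Mouse   | Helen   
Phone   | Quinn   
Speaker | Olivia  
Stapler | NULL    
Desk    | NULL    


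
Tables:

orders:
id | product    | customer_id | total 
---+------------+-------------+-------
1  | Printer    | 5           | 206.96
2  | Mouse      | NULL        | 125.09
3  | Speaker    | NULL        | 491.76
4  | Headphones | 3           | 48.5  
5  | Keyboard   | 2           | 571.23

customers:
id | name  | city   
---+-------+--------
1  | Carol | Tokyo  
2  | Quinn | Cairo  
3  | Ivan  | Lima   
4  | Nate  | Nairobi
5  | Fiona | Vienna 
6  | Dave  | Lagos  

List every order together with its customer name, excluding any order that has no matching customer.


INNER JOIN keeps only orders rows whose customer_id matches an id in customers. Walk through each order:
  - order 1 (Printer): customer_id=5 -> matches Fiona
  - order 2 (Mouse): customer_id=NULL, no match -> dropped
  - order 3 (Speaker): customer_id=NULL, no match -> dropped
  - order 4 (Headphones): customer_id=3 -> matches Ivan
  - order 5 (Keyboard): customer_id=2 -> matches Quinn
So 2 of 5 rows are dropped.

SQL:
SELECT a.product, b.name AS customer
FROM orders a
INNER JOIN customers b ON a.customer_id = b.id

Result:
product    | customer
-----------+---------
Printer    | Fiona   
Headphones | Ivan    
Keyboard   | Quinn   


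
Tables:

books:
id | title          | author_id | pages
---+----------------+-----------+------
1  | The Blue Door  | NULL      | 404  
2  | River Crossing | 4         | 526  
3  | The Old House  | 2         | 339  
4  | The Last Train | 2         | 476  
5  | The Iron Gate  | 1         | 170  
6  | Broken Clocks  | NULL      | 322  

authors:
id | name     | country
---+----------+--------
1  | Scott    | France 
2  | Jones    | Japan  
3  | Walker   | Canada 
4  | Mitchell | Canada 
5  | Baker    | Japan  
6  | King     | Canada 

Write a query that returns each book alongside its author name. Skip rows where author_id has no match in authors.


INNER JOIN keeps only books rows whose author_id matches an id in authors. Walk through each book:
  - book 1 (The Blue Door): author_id=NULL, no match -> dropped
  - book 2 (River Crossing): author_id=4 -> matches Mitchell
  - book 3 (The Old House): author_id=2 -> matches Jones
  - book 4 (The Last Train): author_id=2 -> matches Jones
  - book 5 (The Iron Gate): author_id=1 -> matches Scott
  - book 6 (Broken Clocks): author_id=NULL, no match -> dropped
So 2 of 6 rows are dropped.

SQL:
SELECT a.title, b.name AS author
FROM books a
INNER JOIN authors b ON a.author_id = b.id

Result:
title          | author  
---------------+---------
River Crossing | Mitchell
The Old House  | Jones   
The Last Train | Jones   
The Iron Gate  | Scott   


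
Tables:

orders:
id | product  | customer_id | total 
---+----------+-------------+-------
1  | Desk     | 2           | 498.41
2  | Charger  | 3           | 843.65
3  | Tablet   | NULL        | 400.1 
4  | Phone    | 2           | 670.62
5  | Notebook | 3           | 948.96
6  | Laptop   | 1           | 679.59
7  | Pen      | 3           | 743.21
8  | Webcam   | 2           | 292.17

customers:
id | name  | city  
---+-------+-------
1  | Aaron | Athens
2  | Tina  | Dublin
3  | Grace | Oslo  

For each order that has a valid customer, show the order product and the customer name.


INNER JOIN keeps only orders rows whose customer_id matches an id in customers. Walk through each order:
  - order 1 (Desk): customer_id=2 -> matches Tina
  - order 2 (Charger): customer_id=3 -> matches Grace
  - order 3 (Tablet): customer_id=NULL, no match -> dropped
  - order 4 (Phone): customer_id=2 -> matches Tina
  - order 5 (Notebook): customer_id=3 -> matches Grace
  - order 6 (Laptop): customer_id=1 -> matches Aaron
  - order 7 (Pen): customer_id=3 -> matches Grace
  - order 8 (Webcam): customer_id=2 -> matches Tina
So 1 of 8 rows is dropped.

SQL:
SELECT a.product, b.name AS customer
FROM orders a
INNER JOIN customers b ON a.customer_id = b.id

Result:
product  | customer
---------+---------
Desk     | Tina    
Charger  | Grace   
Phone    | Tina    
Notebook | Grace   
Laptop   | Aaron   
Pen      | Grace   
Webcam   | Tina    


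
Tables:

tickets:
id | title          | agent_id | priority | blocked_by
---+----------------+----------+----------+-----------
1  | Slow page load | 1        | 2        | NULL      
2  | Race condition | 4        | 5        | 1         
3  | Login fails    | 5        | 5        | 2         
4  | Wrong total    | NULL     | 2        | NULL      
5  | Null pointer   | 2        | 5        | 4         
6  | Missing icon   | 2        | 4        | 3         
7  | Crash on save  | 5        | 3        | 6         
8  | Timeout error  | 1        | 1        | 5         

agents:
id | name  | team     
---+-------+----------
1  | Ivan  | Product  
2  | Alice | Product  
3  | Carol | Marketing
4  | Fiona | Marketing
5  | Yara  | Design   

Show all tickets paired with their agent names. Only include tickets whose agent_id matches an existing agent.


INNER JOIN keeps only tickets rows whose agent_id matches an id in agents. Walk through each ticket:
  - ticket 1 (Slow page load): agent_id=1 -> matches Ivan
  - ticket 2 (Race condition): agent_id=4 -> matches Fiona
  - ticket 3 (Login fails): agent_id=5 -> matches Yara
  - ticket 4 (Wrong total): agent_id=NULL, no match -> dropped
  - ticket 5 (Null pointer): agent_id=2 -> matches Alice
  - ticket 6 (Missing icon): agent_id=2 -> matches Alice
  - ticket 7 (Crash on save): agent_id=5 -> matches Yara
  - ticket 8 (Timeout error): agent_id=1 -> matches Ivan
So 1 of 8 rows is dropped.

SQL:
SELECT a.title, b.name AS agent
FROM tickets a
INNER JOIN agents b ON a.agent_id = b.id

Result:
title          | agent
---------------+------
Slow page load | Ivan 
Race condition | Fiona
Login fails    | Yara 
Null pointer   | Alice
Missing icon   | Alice
Crash on save  | Yara 
Timeout error  | Ivan 


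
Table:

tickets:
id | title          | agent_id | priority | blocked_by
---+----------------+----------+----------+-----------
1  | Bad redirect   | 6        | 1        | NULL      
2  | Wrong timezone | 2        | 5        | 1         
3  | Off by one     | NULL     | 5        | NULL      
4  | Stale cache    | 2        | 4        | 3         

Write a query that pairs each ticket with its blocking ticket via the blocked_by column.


This is a self-join: tickets is joined to a second copy of itself, matching each row's blocked_by to another row's id. Use LEFT JOIN so rows with blocked_by=NULL are kept.
  - ticket 1 (Bad redirect): blocked_by=NULL -> NULL
  - ticket 2 (Wrong timezone): blocked_by=1 -> Bad redirect
  - ticket 3 (Off by one): blocked_by=NULL -> NULL
  - ticket 4 (Stale cache): blocked_by=3 -> Off by one

SQL:
SELECT a.title AS item, b.title AS blocked_by
FROM tickets a
LEFT JOIN tickets b ON a.blocked_by = b.id

Result:
item           | blocked_by  
---------------+-------------
Bad redirect   | NULL        
Wrong timezone | Bad redirect
Off by one     | NULL        
Stale cache    | Off by one  


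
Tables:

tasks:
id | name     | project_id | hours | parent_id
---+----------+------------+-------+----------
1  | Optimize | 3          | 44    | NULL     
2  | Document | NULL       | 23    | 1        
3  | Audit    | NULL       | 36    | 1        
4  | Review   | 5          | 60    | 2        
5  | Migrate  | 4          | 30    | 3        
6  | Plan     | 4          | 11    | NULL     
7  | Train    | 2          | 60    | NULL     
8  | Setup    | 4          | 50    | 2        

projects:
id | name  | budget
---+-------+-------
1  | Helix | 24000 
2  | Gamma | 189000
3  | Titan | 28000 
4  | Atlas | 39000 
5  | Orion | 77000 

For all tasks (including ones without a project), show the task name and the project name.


LEFT JOIN keeps every row from tasks (the left table); where project_id has no match in projects, the project columns become NULL. Walk through each task:
  - task 1 (Optimize): project_id=3 -> matches Titan
  - task 2 (Document): project_id=NULL, no match -> kept with NULL
  - task 3 (Audit): project_id=NULL, no match -> kept with NULL
  - task 4 (Review): project_id=5 -> matches Orion
  - task 5 (Migrate): project_id=4 -> matches Atlas
  - task 6 (Plan): project_id=4 -> matches Atlas
  - task 7 (Train): project_id=2 -> matches Gamma
  - task 8 (Setup): project_id=4 -> matches Atlas
All 8 rows appear; 2 have NULL project.

SQL:
SELECT a.name, b.name AS project
FROM tasks a
LEFT JOIN projects b ON a.project_id = b.id

Result:
name     | project
---------+--------
Optimize | Titan  
Document | NULL   
Audit    | NULL   
Review   | Orion  
Migrate  | Atlas  
Plan     | Atlas  
Train    | Gamma  
Setup    | Atlas  


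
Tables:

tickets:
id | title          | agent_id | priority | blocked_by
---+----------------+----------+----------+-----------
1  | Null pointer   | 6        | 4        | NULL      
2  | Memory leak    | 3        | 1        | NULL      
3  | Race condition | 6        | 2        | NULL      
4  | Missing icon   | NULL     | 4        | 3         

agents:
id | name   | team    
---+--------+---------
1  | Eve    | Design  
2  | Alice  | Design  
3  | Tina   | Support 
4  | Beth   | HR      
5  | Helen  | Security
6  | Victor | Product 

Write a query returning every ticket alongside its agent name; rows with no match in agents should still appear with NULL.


LEFT JOIN keeps every row from tickets (the left table); where agent_id has no match in agents, the agent columns become NULL. Walk through each ticket:
  - ticket 1 (Null pointer): agent_id=6 -> matches Victor
  - ticket 2 (Memory leak): agent_id=3 -> matches Tina
  - ticket 3 (Race condition): agent_id=6 -> matches Victor
  - ticket 4 (Missing icon): agent_id=NULL, no match -> kept with NULL
All 4 rows appear; 1 has NULL agent.

SQL:
SELECT a.title, b.name AS agent
FROM tickets a
LEFT JOIN agents b ON a.agent_id = b.id

Result:
title          | agent 
---------------+-------
Null pointer   | Victor
Memory leak    | Tina  
Race condition | Victor
Missing icon   | NULL  


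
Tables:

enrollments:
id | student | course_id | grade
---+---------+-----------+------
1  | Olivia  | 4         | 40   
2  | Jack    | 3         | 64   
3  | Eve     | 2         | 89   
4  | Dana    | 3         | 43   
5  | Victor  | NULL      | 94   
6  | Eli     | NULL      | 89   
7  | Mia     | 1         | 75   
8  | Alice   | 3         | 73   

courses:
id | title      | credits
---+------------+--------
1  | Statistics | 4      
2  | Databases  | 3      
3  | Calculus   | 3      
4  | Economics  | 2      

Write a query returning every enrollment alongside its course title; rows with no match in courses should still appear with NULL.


LEFT JOIN keeps every row from enrollments (the left table); where course_id has no match in courses, the course columns become NULL. Walk through each enrollment:
  - enrollment 1 (Olivia): course_id=4 -> matches Economics
  - enrollment 2 (Jack): course_id=3 -> matches Calculus
  - enrollment 3 (Eve): course_id=2 -> matches Databases
  - enrollment 4 (Dana): course_id=3 -> matches Calculus
  - enrollment 5 (Victor): course_id=NULL, no match -> kept with NULL
  - enrollment 6 (Eli): course_id=NULL, no match -> kept with NULL
  - enrollment 7 (Mia): course_id=1 -> matches Statistics
  - enrollment 8 (Alice): course_id=3 -> matches Calculus
All 8 rows appear; 2 have NULL course.

SQL:
SELECT a.student, b.title AS course
FROM enrollments a
LEFT JOIN courses b ON a.course_id = b.id

Result:
student | course    
--------+-----------
Olivia  | Economics 
Jack    | Calculus  
Eve     | Databases 
Dana    | Calculus  
Victor  | NULL      
Eli     | NULL      
Mia     | Statistics
Alice   | Calculus  


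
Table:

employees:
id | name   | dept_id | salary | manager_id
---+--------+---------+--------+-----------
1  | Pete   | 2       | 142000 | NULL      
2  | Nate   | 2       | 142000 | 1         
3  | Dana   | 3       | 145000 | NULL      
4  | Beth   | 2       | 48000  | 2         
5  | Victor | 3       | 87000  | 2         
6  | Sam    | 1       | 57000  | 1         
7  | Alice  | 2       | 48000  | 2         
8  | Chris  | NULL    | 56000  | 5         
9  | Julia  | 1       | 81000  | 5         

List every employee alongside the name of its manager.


This is a self-join: employees is joined to a second copy of itself, matching each row's manager_id to another row's id. Use LEFT JOIN so rows with manager_id=NULL are kept.
  - employee 1 (Pete): manager_id=NULL -> NULL
  - employee 2 (Nate): manager_id=1 -> Pete
  - employee 3 (Dana): manager_id=NULL -> NULL
  - employee 4 (Beth): manager_id=2 -> Nate
  - employee 5 (Victor): manager_id=2 -> Nate
  - employee 6 (Sam): manager_id=1 -> Pete
  - employee 7 (Alice): manager_id=2 -> Nate
  - employee 8 (Chris): manager_id=5 -> Victor
  - employee 9 (Julia): manager_id=5 -> Victor

SQL:
SELECT a.name AS item, b.name AS manager
FROM employees a
LEFT JOIN employees b ON a.manager_id = b.id

Result:
item   | manager
-------+--------
Pete   | NULL   
Nate   | Pete   
Dana   | NULL   
Beth   | Nate   
Victor | Nate   
Sam    | Pete   
Alice  | Nate   
Chris  | Victor 
Julia  | Victor 


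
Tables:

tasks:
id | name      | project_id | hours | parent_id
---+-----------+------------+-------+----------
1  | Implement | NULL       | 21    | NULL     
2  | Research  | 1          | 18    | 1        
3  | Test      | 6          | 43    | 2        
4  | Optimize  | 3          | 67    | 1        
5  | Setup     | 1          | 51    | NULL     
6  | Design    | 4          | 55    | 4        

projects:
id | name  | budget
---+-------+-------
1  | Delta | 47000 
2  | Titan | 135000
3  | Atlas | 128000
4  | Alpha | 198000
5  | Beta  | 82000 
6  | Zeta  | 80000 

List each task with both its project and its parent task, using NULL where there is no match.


Two LEFT JOINs from the same base table tasks: one to projects via project_id, one to tasks itself via parent_id. Both are LEFT so every task is preserved.
Match against projects:
  - task 1 (Implement): project_id=NULL, no match -> kept with NULL
  - task 2 (Research): project_id=1 -> matches Delta
  - task 3 (Test): project_id=6 -> matches Zeta
  - task 4 (Optimize): project_id=3 -> matches Atlas
  - task 5 (Setup): project_id=1 -> matches Delta
  - task 6 (Design): project_id=4 -> matches Alpha
Match against tasks (self):
  - task 1 (Implement): parent_id=NULL -> NULL
  - task 2 (Research): parent_id=1 -> Implement
  - task 3 (Test): parent_id=2 -> Research
  - task 4 (Optimize): parent_id=1 -> Implement
  - task 5 (Setup): parent_id=NULL -> NULL
  - task 6 (Design): parent_id=4 -> Optimize

SQL:
SELECT a.name, b.name AS project, c.name AS parent
FROM tasks a
LEFT JOIN projects b ON a.project_id = b.id
LEFT JOIN tasks c ON a.parent_id = c.id

Result:
name      | project | parent   
----------+---------+----------
Implement | NULL    | NULL     
Research  | Delta   | Implement
Test      | Zeta    | Research 
Optimize  | Atlas   | Implement
Setup     | Delta   | NULL     
Design    | Alpha   | Optimize 


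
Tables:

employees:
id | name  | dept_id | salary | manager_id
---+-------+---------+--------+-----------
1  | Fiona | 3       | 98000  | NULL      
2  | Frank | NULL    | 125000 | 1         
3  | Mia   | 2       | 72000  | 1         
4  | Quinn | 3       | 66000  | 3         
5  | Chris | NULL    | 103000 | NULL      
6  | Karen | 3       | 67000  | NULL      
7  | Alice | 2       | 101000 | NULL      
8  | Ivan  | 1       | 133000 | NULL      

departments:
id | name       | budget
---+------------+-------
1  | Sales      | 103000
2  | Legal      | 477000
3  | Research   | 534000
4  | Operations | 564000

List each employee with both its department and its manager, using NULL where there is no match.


Two LEFT JOINs from the same base table employees: one to departments via dept_id, one to employees itself via manager_id. Both are LEFT so every employee is preserved.
Match against departments:
  - employee 1 (Fiona): dept_id=3 -> matches Research
  - employee 2 (Frank): dept_id=NULL, no match -> kept with NULL
  - employee 3 (Mia): dept_id=2 -> matches Legal
  - employee 4 (Quinn): dept_id=3 -> matches Research
  - employee 5 (Chris): dept_id=NULL, no match -> kept with NULL
  - employee 6 (Karen): dept_id=3 -> matches Research
  - employee 7 (Alice): dept_id=2 -> matches Legal
  - employee 8 (Ivan): dept_id=1 -> matches Sales
Match against employees (self):
  - employee 1 (Fiona): manager_id=NULL -> NULL
  - employee 2 (Frank): manager_id=1 -> Fiona
  - employee 3 (Mia): manager_id=1 -> Fiona
  - employee 4 (Quinn): manager_id=3 -> Mia
  - employee 5 (Chris): manager_id=NULL -> NULL
  - employee 6 (Karen): manager_id=NULL -> NULL
  - employee 7 (Alice): manager_id=NULL -> NULL
  - employee 8 (Ivan): manager_id=NULL -> NULL

SQL:
SELECT a.name, b.name AS department, c.name AS manager
FROM employees a
LEFT JOIN departments b ON a.dept_id = b.id
LEFT JOIN employees c ON a.manager_id = c.id

Result:
name  | department | manager
------+------------+--------
Fiona | Research   | NULL   
Frank | NULL       | Fiona  
Mia   | Legal      | Fiona  
Quinn | Research   | Mia    
Chris | NULL       | NULL   
Karen | Research   | NULL   
Alice | Legal      | NULL   
Ivan  | Sales      | NULL   


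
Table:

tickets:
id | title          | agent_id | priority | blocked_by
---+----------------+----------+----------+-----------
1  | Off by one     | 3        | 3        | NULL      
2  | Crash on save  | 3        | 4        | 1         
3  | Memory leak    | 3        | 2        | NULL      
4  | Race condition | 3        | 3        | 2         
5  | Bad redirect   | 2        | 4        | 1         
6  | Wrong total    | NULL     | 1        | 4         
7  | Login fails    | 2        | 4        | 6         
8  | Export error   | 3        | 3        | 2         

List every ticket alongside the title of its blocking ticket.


This is a self-join: tickets is joined to a second copy of itself, matching each row's blocked_by to another row's id. Use LEFT JOIN so rows with blocked_by=NULL are kept.
  - ticket 1 (Off by one): blocked_by=NULL -> NULL
  - ticket 2 (Crash on save): blocked_by=1 -> Off by one
  - ticket 3 (Memory leak): blocked_by=NULL -> NULL
  - ticket 4 (Race condition): blocked_by=2 -> Crash on save
  - ticket 5 (Bad redirect): blocked_by=1 -> Off by one
  - ticket 6 (Wrong total): blocked_by=4 -> Race condition
  - ticket 7 (Login fails): blocked_by=6 -> Wrong total
  - ticket 8 (Export error): blocked_by=2 -> Crash on save

SQL:
SELECT a.title AS item, b.title AS blocked_by
FROM tickets a
LEFT JOIN tickets b ON a.blocked_by = b.id

Result:
item           | blocked_by    
---------------+---------------
Off by one     | NULL          
Crash on save  | Off by one    
Memory leak    | NULL          
Race condition | Crash on save 
Bad redirect   | Off by one    
Wrong total    | Race condition
Login fails    | Wrong total   
Export error   | Crash on save 


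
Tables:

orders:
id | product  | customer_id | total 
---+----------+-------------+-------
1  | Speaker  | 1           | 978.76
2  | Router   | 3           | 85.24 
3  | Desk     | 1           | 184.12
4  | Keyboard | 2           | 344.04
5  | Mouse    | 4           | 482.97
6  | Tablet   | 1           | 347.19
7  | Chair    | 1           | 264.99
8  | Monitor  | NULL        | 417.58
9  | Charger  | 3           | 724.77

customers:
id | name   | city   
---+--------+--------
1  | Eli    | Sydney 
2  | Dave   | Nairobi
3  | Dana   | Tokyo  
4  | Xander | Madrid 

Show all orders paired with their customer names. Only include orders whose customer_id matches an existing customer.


INNER JOIN keeps only orders rows whose customer_id matches an id in customers. Walk through each order:
  - order 1 (Speaker): customer_id=1 -> matches Eli
  - order 2 (Router): customer_id=3 -> matches Dana
  - order 3 (Desk): customer_id=1 -> matches Eli
  - order 4 (Keyboard): customer_id=2 -> matches Dave
  - order 5 (Mouse): customer_id=4 -> matches Xander
  - order 6 (Tablet): customer_id=1 -> matches Eli
  - order 7 (Chair): customer_id=1 -> matches Eli
  - order 8 (Monitor): customer_id=NULL, no match -> dropped
  - order 9 (Charger): customer_id=3 -> matches Dana
So 1 of 9 rows is dropped.

SQL:
SELECT a.product, b.name AS customer
FROM orders a
INNER JOIN customers b ON a.customer_id = b.id

Result:
product  | customer
---------+---------
Speaker  | Eli     
Router   | Dana    
Desk     | Eli     
Keyboard | Dave    
Mouse    | Xander  
Tablet   | Eli     
Chair    | Eli     
Charger  | Dana    


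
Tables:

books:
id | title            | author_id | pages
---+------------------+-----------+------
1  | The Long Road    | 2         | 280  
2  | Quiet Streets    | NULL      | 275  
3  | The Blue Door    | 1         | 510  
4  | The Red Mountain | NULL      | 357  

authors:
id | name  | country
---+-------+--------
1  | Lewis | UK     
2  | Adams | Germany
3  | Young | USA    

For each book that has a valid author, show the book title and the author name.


INNER JOIN keeps only books rows whose author_id matches an id in authors. Walk through each book:
  - book 1 (The Long Road): author_id=2 -> matches Adams
  - book 2 (Quiet Streets): author_id=NULL, no match -> dropped
  - book 3 (The Blue Door): author_id=1 -> matches Lewis
  - book 4 (The Red Mountain): author_id=NULL, no match -> dropped
So 2 of 4 rows are dropped.

SQL:
SELECT a.title, b.name AS author
FROM books a
INNER JOIN authors b ON a.author_id = b.id

Result:
title         | author
--------------+-------
The Long Road | Adams 
The Blue Door | Lewis 


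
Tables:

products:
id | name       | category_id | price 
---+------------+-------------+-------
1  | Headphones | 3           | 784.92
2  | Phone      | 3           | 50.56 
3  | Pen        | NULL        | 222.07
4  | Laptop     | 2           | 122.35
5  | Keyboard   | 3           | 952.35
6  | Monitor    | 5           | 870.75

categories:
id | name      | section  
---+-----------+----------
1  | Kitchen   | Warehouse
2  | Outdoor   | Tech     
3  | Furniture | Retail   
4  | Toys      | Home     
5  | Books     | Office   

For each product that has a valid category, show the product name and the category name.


INNER JOIN keeps only products rows whose category_id matches an id in categories. Walk through each product:
  - product 1 (Headphones): category_id=3 -> matches Furniture
  - product 2 (Phone): category_id=3 -> matches Furniture
  - product 3 (Pen): category_id=NULL, no match -> dropped
  - product 4 (Laptop): category_id=2 -> matches Outdoor
  - product 5 (Keyboard): category_id=3 -> matches Furniture
  - product 6 (Monitor): category_id=5 -> matches Books
So 1 of 6 rows is dropped.

SQL:
SELECT a.name, b.name AS category
FROM products a
INNER JOIN categories b ON a.category_id = b.id

Result:
name       | category 
-----------+----------
Headphones | Furniture
Phone      | Furniture
Laptop     | Outdoor  
Keyboard   | Furniture
Monitor    | Books    


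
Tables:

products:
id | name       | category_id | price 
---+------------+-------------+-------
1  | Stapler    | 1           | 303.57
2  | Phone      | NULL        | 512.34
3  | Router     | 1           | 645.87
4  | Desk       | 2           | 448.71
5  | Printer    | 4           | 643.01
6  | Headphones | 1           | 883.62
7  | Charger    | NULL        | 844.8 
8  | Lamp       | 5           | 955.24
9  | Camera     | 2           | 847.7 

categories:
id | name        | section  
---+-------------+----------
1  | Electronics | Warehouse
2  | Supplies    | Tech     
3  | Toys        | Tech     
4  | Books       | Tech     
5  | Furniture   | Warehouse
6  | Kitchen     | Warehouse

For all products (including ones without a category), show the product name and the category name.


LEFT JOIN keeps every row from products (the left table); where category_id has no match in categories, the category columns become NULL. Walk through each product:
  - product 1 (Stapler): category_id=1 -> matches Electronics
  - product 2 (Phone): category_id=NULL, no match -> kept with NULL
  - product 3 (Router): category_id=1 -> matches Electronics
  - product 4 (Desk): category_id=2 -> matches Supplies
  - product 5 (Printer): category_id=4 -> matches Books
  - product 6 (Headphones): category_id=1 -> matches Electronics
  - product 7 (Charger): category_id=NULL, no match -> kept with NULL
  - product 8 (Lamp): category_id=5 -> matches Furniture
  - product 9 (Camera): category_id=2 -> matches Supplies
All 9 rows appear; 2 have NULL category.

SQL:
SELECT a.name, b.name AS category
FROM products a
LEFT JOIN categories b ON a.category_id = b.id

Result:
name       | category   
-----------+------------
Stapler    | Electronics
Phone      | NULL       
Router     | Electronics
Desk       | Supplies   
Printer    | Books      
Headphones | Electronics
Charger    | NULL       
Lamp       | Furniture  
Camera     | Supplies   


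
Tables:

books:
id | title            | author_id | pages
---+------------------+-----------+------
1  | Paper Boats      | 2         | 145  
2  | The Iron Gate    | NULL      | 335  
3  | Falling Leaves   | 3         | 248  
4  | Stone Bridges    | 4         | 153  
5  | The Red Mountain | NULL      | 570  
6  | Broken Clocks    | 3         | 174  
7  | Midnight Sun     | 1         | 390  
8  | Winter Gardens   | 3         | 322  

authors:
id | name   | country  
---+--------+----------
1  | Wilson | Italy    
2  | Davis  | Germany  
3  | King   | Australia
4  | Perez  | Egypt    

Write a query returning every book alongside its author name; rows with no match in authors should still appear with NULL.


LEFT JOIN keeps every row from books (the left table); where author_id has no match in authors, the author columns become NULL. Walk through each book:
  - book 1 (Paper Boats): author_id=2 -> matches Davis
  - book 2 (The Iron Gate): author_id=NULL, no match -> kept with NULL
  - book 3 (Falling Leaves): author_id=3 -> matches King
  - book 4 (Stone Bridges): author_id=4 -> matches Perez
  - book 5 (The Red Mountain): author_id=NULL, no match -> kept with NULL
  - book 6 (Broken Clocks): author_id=3 -> matches King
  - book 7 (Midnight Sun): author_id=1 -> matches Wilson
  - book 8 (Winter Gardens): author_id=3 -> matches King
All 8 rows appear; 2 have NULL author.

SQL:
SELECT a.title, b.name AS author
FROM books a
LEFT JOIN authors b ON a.author_id = b.id

Result:
title            | author
-----------------+-------
Paper Boats      | Davis 
The Iron Gate    | NULL  
Falling Leaves   | King  
Stone Bridges    | Perez 
The Red Mountain | NULL  
Broken Clocks    | King  
Midnight Sun     | Wilson
Winter Gardens   | King  
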